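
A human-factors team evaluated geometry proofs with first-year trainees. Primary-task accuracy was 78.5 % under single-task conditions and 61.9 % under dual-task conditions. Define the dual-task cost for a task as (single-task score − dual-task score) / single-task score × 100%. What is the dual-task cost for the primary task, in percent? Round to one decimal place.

21.1

Cost = (78.5 − 61.9) / 78.5 × 100%
     = 16.6000 / 78.5 × 100% = 21.1465%.
≈ 21.1%.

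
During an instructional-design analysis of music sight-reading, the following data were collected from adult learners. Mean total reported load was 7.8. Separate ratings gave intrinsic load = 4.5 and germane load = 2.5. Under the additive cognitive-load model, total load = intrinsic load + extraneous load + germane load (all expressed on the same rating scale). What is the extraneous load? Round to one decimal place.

0.8

extraneous load = total − intrinsic − germane
             = 7.8 − 4.5 − 2.5 = 0.8.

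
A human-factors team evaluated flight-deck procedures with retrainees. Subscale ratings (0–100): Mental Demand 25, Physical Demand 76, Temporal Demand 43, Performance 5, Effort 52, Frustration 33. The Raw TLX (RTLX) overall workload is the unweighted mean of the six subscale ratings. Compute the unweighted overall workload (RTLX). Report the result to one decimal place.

39.0

Sum of ratings = 25 + 76 + 43 + 5 + 52 + 33 = 234.
RTLX = 234 / 6 = 39.0000 ≈ 39.0.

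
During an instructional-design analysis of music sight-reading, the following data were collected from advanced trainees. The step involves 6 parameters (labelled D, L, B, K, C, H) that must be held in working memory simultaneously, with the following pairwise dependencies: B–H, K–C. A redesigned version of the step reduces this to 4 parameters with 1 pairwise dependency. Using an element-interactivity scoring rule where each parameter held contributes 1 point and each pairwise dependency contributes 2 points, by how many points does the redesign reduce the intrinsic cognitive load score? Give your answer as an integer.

4

Original: 6 × 1 + 2 × 2 = 6 + 4 = 10.
Redesigned: 4 × 1 + 1 × 2 = 4 + 2 = 6.
Reduction = 10 − 6 = 4.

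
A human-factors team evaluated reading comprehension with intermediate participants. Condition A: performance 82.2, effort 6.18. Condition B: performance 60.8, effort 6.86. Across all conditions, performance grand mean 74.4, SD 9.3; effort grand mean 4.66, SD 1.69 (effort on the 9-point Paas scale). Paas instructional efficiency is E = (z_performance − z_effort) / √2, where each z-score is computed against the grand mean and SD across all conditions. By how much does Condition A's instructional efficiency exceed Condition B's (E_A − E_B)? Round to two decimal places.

Condition A: z_P = (82.2 − 74.4)/9.3 = 0.8387; z_E = (6.18 − 4.66)/1.69 = 0.8994; E_A = (0.8387 − 0.8994)/√2 = -0.0429.
Condition B: z_P = (60.8 − 74.4)/9.3 = -1.4624; z_E = (6.86 − 4.66)/1.69 = 1.3018; E_B = (-1.4624 − 1.3018)/√2 = -1.9546.
E_A − E_B = -0.0429 − (-1.9546) = 1.9117 ≈ 1.91.

1.91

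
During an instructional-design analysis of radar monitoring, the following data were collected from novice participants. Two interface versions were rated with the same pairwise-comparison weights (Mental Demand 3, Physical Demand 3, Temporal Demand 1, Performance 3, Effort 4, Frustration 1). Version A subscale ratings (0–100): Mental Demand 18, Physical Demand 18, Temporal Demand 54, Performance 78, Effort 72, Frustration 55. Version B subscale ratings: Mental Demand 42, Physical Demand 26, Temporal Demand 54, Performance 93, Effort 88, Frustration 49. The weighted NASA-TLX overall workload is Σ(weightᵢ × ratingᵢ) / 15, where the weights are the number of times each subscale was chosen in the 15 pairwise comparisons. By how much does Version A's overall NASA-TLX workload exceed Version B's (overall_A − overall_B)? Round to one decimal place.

-13.3

Version A weighted sum = 3·18 + 3·18 + 1·54 + 3·78 + 4·72 + 1·55 = 54 + 54 + 54 + 234 + 288 + 55 = 739; overall_A = 739/15 = 49.2667.
Version B weighted sum = 3·42 + 3·26 + 1·54 + 3·93 + 4·88 + 1·49 = 126 + 78 + 54 + 279 + 352 + 49 = 938; overall_B = 938/15 = 62.5333.
Difference = 49.2667 − 62.5333 = -13.2666 ≈ -13.3.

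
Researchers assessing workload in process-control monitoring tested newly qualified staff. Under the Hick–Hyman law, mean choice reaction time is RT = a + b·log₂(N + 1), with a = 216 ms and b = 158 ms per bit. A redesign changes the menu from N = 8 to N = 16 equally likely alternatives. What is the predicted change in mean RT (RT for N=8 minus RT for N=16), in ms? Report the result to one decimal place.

RT(8) = 216 + 158·log₂(9) = 216 + 158·3.1699 = 716.8442 ms.
RT(16) = 216 + 158·log₂(17) = 216 + 158·4.0875 = 861.8250 ms.
Difference = 716.8442 − 861.8250 = -144.9808 ≈ -145.0 ms.

-145.0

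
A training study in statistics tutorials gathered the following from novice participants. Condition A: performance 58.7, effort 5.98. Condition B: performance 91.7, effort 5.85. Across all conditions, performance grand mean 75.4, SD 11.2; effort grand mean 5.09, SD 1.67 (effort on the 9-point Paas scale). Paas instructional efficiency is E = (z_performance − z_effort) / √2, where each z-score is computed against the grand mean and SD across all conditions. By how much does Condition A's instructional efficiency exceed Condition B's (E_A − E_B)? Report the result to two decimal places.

-2.14

Condition A: z_P = (58.7 − 75.4)/11.2 = -1.4911; z_E = (5.98 − 5.09)/1.67 = 0.5329; E_A = (-1.4911 − 0.5329)/√2 = -1.4312.
Condition B: z_P = (91.7 − 75.4)/11.2 = 1.4554; z_E = (5.85 − 5.09)/1.67 = 0.4551; E_B = (1.4554 − 0.4551)/√2 = 0.7073.
E_A − E_B = -1.4312 − 0.7073 = -2.1385 ≈ -2.14.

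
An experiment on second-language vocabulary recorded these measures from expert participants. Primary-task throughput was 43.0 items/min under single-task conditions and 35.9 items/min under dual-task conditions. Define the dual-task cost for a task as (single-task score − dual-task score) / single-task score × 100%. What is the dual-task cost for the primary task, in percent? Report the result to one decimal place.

Cost = (43.0 − 35.9) / 43.0 × 100%
     = 7.1000 / 43.0 × 100% = 16.5116%.
≈ 16.5%.

16.5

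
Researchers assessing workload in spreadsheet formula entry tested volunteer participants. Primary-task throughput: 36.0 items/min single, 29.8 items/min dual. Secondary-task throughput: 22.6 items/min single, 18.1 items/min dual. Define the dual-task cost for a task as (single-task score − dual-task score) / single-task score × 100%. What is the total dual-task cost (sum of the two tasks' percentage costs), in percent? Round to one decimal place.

Primary cost = (36.0 − 29.8) / 36.0 × 100% = 17.2222%.
Secondary cost = (22.6 − 18.1) / 22.6 × 100% = 19.9115%.
Total = 17.2222% + 19.9115% = 37.1337% ≈ 37.1%.

37.1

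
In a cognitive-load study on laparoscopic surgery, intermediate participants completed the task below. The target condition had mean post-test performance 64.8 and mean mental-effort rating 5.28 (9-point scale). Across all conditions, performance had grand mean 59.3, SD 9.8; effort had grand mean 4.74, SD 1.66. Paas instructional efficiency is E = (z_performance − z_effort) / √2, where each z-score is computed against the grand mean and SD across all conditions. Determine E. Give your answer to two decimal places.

z_performance = (64.8 − 59.3) / 9.8 = 5.5000 / 9.8 = 0.5612.
z_effort = (5.28 − 4.74) / 1.66 = 0.5400 / 1.66 = 0.3253.
z_P − z_E = 0.5612 − 0.3253 = 0.2359.
E = 0.2359 / √2 = 0.2359 / 1.41421 = 0.1668 ≈ 0.17.

0.17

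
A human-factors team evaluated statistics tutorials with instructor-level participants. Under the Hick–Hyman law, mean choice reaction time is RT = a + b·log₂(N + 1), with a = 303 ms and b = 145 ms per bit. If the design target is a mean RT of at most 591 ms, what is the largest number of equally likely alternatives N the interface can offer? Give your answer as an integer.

2

Set 303 + 145·log₂(N + 1) ≤ 591.
log₂(N + 1) ≤ (591 − 303) / 145 = 1.9862.
N + 1 ≤ 2^1.9862 = 3.9619.
N ≤ 2.9619, so the largest integer N is 2.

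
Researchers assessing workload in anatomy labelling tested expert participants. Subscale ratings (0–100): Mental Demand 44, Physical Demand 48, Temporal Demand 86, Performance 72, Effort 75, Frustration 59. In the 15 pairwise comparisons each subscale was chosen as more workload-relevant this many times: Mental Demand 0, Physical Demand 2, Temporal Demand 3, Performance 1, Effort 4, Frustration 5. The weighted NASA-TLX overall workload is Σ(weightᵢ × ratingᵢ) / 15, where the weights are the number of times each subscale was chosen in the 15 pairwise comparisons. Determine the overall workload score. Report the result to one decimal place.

The tallies are the weights (they sum to 15).
Weighted sum = 0·44 + 2·48 + 3·86 + 1·72 + 4·75 + 5·59
            = 0 + 96 + 258 + 72 + 300 + 295 = 1021.
Overall workload = 1021 / 15 = 68.0667 ≈ 68.1.

68.1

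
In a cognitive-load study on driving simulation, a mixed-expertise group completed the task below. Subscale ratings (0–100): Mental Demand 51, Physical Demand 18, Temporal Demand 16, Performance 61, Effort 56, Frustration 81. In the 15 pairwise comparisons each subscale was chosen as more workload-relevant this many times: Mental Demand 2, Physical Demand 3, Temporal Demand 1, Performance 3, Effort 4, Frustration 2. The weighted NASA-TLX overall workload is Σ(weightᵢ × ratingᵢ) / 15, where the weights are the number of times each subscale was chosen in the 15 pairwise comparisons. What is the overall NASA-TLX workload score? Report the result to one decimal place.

The tallies are the weights (they sum to 15).
Weighted sum = 2·51 + 3·18 + 1·16 + 3·61 + 4·56 + 2·81
            = 102 + 54 + 16 + 183 + 224 + 162 = 741.
Overall workload = 741 / 15 = 49.4000 ≈ 49.4.

49.4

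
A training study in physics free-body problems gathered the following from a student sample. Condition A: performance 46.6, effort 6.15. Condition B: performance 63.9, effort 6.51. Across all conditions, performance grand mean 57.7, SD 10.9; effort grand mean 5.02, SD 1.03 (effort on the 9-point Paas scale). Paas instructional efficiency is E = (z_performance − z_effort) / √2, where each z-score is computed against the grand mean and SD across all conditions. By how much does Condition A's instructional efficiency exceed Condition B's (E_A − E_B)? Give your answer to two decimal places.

-0.88

Condition A: z_P = (46.6 − 57.7)/10.9 = -1.0183; z_E = (6.15 − 5.02)/1.03 = 1.0971; E_A = (-1.0183 − 1.0971)/√2 = -1.4958.
Condition B: z_P = (63.9 − 57.7)/10.9 = 0.5688; z_E = (6.51 − 5.02)/1.03 = 1.4466; E_B = (0.5688 − 1.4466)/√2 = -0.6207.
E_A − E_B = -1.4958 − (-0.6207) = -0.8751 ≈ -0.88.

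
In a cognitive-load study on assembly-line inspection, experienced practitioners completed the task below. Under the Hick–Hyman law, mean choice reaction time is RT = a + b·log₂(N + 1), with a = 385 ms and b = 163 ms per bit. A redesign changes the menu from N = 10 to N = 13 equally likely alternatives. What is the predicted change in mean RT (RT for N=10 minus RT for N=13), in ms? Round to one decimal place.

-56.7

RT(10) = 385 + 163·log₂(11) = 385 + 163·3.4594 = 948.8822 ms.
RT(13) = 385 + 163·log₂(14) = 385 + 163·3.8074 = 1005.6062 ms.
Difference = 948.8822 − 1005.6062 = -56.7240 ≈ -56.7 ms.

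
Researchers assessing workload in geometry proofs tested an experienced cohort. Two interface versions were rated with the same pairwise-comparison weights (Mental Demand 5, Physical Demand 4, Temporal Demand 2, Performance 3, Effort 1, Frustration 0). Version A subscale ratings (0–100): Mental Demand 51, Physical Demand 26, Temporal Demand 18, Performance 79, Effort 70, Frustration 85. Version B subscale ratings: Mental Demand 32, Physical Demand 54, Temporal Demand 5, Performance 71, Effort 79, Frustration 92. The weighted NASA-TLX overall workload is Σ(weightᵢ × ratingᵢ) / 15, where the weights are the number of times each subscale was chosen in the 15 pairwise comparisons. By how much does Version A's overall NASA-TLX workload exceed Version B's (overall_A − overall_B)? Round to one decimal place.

Version A weighted sum = 5·51 + 4·26 + 2·18 + 3·79 + 1·70 + 0·85 = 255 + 104 + 36 + 237 + 70 + 0 = 702; overall_A = 702/15 = 46.8000.
Version B weighted sum = 5·32 + 4·54 + 2·5 + 3·71 + 1·79 + 0·92 = 160 + 216 + 10 + 213 + 79 + 0 = 678; overall_B = 678/15 = 45.2000.
Difference = 46.8000 − 45.2000 = 1.6000 ≈ 1.6.

1.6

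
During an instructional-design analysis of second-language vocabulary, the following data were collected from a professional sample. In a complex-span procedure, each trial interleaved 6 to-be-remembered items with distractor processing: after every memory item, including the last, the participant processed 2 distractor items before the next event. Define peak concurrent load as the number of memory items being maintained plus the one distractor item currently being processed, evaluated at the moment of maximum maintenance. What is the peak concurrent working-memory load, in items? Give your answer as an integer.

7

Maintenance is greatest during the distractor(s) after memory item 6: all 6 memory items are being held.
One distractor item is concurrently being processed.
Peak concurrent load = 6 + 1 = 7 items.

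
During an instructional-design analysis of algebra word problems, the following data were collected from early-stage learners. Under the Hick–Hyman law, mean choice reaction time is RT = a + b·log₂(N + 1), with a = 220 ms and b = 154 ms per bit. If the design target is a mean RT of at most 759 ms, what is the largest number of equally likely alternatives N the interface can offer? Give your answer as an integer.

10

Set 220 + 154·log₂(N + 1) ≤ 759.
log₂(N + 1) ≤ (759 − 220) / 154 = 3.5000.
N + 1 ≤ 2^3.5000 = 11.3137.
N ≤ 10.3137, so the largest integer N is 10.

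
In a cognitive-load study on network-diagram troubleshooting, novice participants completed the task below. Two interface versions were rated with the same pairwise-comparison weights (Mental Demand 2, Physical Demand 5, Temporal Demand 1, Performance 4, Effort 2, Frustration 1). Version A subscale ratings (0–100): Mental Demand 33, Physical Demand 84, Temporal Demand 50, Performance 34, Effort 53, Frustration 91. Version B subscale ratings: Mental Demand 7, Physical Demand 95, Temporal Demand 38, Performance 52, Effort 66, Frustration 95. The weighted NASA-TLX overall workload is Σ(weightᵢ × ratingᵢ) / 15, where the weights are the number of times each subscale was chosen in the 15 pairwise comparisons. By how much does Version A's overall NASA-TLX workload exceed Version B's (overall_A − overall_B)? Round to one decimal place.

-6.2

Version A weighted sum = 2·33 + 5·84 + 1·50 + 4·34 + 2·53 + 1·91 = 66 + 420 + 50 + 136 + 106 + 91 = 869; overall_A = 869/15 = 57.9333.
Version B weighted sum = 2·7 + 5·95 + 1·38 + 4·52 + 2·66 + 1·95 = 14 + 475 + 38 + 208 + 132 + 95 = 962; overall_B = 962/15 = 64.1333.
Difference = 57.9333 − 64.1333 = -6.2000 ≈ -6.2.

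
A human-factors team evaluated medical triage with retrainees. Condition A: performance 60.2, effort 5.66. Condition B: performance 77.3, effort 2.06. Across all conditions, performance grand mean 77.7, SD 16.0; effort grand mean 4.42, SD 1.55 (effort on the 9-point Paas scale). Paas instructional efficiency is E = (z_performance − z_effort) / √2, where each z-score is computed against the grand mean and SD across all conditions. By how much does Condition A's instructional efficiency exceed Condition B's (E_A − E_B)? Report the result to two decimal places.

Condition A: z_P = (60.2 − 77.7)/16.0 = -1.0938; z_E = (5.66 − 4.42)/1.55 = 0.8000; E_A = (-1.0938 − 0.8000)/√2 = -1.3391.
Condition B: z_P = (77.3 − 77.7)/16.0 = -0.0250; z_E = (2.06 − 4.42)/1.55 = -1.5226; E_B = (-0.0250 − (-1.5226))/√2 = 1.0590.
E_A − E_B = -1.3391 − 1.0590 = -2.3981 ≈ -2.40.

-2.40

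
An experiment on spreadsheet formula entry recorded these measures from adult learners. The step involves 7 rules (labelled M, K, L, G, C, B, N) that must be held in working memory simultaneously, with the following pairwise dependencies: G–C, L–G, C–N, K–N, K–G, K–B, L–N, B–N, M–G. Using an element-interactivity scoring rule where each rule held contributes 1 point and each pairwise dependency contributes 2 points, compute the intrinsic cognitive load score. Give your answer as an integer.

Count of rules held simultaneously: 7.
Count of pairwise dependencies listed: 9.
Element contribution: 7 × 1 = 7.
Interaction contribution: 9 × 2 = 18.
Intrinsic load = 7 + 18 = 25.

25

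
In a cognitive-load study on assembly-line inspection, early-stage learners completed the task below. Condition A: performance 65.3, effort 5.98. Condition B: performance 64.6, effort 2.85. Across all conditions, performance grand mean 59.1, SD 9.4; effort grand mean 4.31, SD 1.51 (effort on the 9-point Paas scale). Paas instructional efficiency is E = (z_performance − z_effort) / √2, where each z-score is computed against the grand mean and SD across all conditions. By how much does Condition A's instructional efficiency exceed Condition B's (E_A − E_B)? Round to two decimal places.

Condition A: z_P = (65.3 − 59.1)/9.4 = 0.6596; z_E = (5.98 − 4.31)/1.51 = 1.1060; E_A = (0.6596 − 1.1060)/√2 = -0.3157.
Condition B: z_P = (64.6 − 59.1)/9.4 = 0.5851; z_E = (2.85 − 4.31)/1.51 = -0.9669; E_B = (0.5851 − (-0.9669))/√2 = 1.0974.
E_A − E_B = -0.3157 − 1.0974 = -1.4131 ≈ -1.41.

-1.41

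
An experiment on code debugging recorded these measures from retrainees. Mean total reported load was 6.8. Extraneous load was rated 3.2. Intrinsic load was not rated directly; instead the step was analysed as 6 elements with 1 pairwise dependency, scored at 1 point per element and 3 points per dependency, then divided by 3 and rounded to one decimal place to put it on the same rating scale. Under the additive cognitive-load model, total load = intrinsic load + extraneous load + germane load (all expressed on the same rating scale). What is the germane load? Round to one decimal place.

Intrinsic (element-interactivity): (6 × 1 + 1 × 3) / 3 = 9 / 3 = 3.0000 → 3.0.
germane load = total − intrinsic − extraneous
             = 6.8 − 3.0 − 3.2 = 0.6.

0.6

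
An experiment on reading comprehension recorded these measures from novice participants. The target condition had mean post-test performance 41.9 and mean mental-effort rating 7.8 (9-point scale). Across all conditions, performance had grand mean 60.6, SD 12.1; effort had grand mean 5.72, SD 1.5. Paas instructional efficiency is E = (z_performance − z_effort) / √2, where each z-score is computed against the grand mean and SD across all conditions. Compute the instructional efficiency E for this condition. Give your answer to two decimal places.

-2.07

z_performance = (41.9 − 60.6) / 12.1 = -18.7000 / 12.1 = -1.5455.
z_effort = (7.8 − 5.72) / 1.5 = 2.0800 / 1.5 = 1.3867.
z_P − z_E = -1.5455 − 1.3867 = -2.9322.
E = -2.9322 / √2 = -2.9322 / 1.41421 = -2.0734 ≈ -2.07.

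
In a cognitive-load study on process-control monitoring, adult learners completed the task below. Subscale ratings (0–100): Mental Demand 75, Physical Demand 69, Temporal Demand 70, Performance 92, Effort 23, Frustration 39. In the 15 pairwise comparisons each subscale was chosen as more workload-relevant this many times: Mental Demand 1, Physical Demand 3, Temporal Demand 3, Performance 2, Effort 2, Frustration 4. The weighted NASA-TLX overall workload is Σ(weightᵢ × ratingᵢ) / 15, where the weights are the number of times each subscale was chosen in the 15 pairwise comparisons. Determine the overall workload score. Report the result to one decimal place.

The tallies are the weights (they sum to 15).
Weighted sum = 1·75 + 3·69 + 3·70 + 2·92 + 2·23 + 4·39
            = 75 + 207 + 210 + 184 + 46 + 156 = 878.
Overall workload = 878 / 15 = 58.5333 ≈ 58.5.

58.5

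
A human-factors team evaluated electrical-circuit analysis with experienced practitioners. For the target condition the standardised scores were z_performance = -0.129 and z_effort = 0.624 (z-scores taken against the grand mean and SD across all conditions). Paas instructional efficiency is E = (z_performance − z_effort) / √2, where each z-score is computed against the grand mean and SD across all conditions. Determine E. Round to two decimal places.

z_P − z_E = -0.129 − 0.624 = -0.7530.
E = -0.7530 / √2 = -0.7530 / 1.41421 = -0.5325 ≈ -0.53.

-0.53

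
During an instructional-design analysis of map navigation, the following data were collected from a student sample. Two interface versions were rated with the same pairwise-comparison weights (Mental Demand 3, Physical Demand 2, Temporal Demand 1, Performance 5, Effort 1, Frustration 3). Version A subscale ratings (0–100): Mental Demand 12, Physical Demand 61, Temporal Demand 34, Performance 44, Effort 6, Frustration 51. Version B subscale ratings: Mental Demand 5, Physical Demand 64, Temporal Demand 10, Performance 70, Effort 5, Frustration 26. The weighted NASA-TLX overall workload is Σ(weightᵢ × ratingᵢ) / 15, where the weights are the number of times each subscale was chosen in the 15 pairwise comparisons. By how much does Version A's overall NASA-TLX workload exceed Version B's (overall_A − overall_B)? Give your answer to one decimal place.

-1.0

Version A weighted sum = 3·12 + 2·61 + 1·34 + 5·44 + 1·6 + 3·51 = 36 + 122 + 34 + 220 + 6 + 153 = 571; overall_A = 571/15 = 38.0667.
Version B weighted sum = 3·5 + 2·64 + 1·10 + 5·70 + 1·5 + 3·26 = 15 + 128 + 10 + 350 + 5 + 78 = 586; overall_B = 586/15 = 39.0667.
Difference = 38.0667 − 39.0667 = -1.0000 ≈ -1.0.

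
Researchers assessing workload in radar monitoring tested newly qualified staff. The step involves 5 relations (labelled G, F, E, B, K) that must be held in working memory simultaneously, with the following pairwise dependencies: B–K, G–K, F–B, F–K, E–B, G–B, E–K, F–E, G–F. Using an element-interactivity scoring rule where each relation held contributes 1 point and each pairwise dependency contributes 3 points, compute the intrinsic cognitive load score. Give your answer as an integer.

Count of relations held simultaneously: 5.
Count of pairwise dependencies listed: 9.
Element contribution: 5 × 1 = 5.
Interaction contribution: 9 × 3 = 27.
Intrinsic load = 5 + 27 = 32.

32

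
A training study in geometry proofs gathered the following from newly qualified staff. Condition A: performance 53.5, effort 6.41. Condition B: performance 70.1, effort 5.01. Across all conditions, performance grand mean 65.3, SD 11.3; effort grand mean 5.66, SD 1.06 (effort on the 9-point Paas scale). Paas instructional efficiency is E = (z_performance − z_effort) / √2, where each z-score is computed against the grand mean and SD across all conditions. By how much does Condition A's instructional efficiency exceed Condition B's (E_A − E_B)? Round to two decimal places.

-1.97

Condition A: z_P = (53.5 − 65.3)/11.3 = -1.0442; z_E = (6.41 − 5.66)/1.06 = 0.7075; E_A = (-1.0442 − 0.7075)/√2 = -1.2386.
Condition B: z_P = (70.1 − 65.3)/11.3 = 0.4248; z_E = (5.01 − 5.66)/1.06 = -0.6132; E_B = (0.4248 − (-0.6132))/√2 = 0.7340.
E_A − E_B = -1.2386 − 0.7340 = -1.9726 ≈ -1.97.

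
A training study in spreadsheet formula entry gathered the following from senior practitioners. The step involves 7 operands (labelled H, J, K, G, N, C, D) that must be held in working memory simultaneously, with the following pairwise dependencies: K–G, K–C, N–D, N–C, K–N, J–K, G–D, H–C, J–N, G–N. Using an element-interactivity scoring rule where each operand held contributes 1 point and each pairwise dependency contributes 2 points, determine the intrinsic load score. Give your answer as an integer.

27

Count of operands held simultaneously: 7.
Count of pairwise dependencies listed: 10.
Element contribution: 7 × 1 = 7.
Interaction contribution: 10 × 2 = 20.
Intrinsic load = 7 + 20 = 27.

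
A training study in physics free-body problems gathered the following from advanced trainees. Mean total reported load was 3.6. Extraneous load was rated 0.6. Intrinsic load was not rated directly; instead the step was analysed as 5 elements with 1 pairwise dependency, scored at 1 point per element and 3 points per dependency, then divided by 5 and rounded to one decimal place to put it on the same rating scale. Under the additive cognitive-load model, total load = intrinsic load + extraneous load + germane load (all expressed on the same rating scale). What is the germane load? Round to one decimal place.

Intrinsic (element-interactivity): (5 × 1 + 1 × 3) / 5 = 8 / 5 = 1.6000 → 1.6.
germane load = total − intrinsic − extraneous
             = 3.6 − 1.6 − 0.6 = 1.4.

1.4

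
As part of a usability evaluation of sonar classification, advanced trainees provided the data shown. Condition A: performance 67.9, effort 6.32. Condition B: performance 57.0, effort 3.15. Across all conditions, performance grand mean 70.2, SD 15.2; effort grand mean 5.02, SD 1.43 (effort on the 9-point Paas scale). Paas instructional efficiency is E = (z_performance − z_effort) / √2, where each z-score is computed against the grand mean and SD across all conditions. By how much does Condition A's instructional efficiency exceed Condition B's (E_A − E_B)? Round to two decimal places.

Condition A: z_P = (67.9 − 70.2)/15.2 = -0.1513; z_E = (6.32 − 5.02)/1.43 = 0.9091; E_A = (-0.1513 − 0.9091)/√2 = -0.7498.
Condition B: z_P = (57.0 − 70.2)/15.2 = -0.8684; z_E = (3.15 − 5.02)/1.43 = -1.3077; E_B = (-0.8684 − (-1.3077))/√2 = 0.3106.
E_A − E_B = -0.7498 − 0.3106 = -1.0604 ≈ -1.06.

-1.06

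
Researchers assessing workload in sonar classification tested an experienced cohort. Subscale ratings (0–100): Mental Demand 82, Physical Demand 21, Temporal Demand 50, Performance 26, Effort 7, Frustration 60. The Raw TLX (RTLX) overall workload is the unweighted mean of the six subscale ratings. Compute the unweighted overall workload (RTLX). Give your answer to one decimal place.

Sum of ratings = 82 + 21 + 50 + 26 + 7 + 60 = 246.
RTLX = 246 / 6 = 41.0000 ≈ 41.0.

41.0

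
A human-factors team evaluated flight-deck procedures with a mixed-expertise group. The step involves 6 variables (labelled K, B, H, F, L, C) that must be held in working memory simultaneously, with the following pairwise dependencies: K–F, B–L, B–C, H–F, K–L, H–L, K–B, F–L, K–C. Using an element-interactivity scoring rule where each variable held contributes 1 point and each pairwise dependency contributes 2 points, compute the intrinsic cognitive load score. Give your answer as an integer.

Count of variables held simultaneously: 6.
Count of pairwise dependencies listed: 9.
Element contribution: 6 × 1 = 6.
Interaction contribution: 9 × 2 = 18.
Intrinsic load = 6 + 18 = 24.

24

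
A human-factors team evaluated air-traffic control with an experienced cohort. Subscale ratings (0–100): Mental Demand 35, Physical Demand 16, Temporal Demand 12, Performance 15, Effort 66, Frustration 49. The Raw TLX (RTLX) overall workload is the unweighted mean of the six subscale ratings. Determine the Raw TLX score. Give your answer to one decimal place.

32.2

Sum of ratings = 35 + 16 + 12 + 15 + 66 + 49 = 193.
RTLX = 193 / 6 = 32.1667 ≈ 32.2.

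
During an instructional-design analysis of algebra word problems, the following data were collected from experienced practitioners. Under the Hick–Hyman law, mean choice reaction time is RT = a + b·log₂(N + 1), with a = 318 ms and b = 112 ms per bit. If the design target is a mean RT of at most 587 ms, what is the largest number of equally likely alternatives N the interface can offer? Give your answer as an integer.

Set 318 + 112·log₂(N + 1) ≤ 587.
log₂(N + 1) ≤ (587 − 318) / 112 = 2.4018.
N + 1 ≤ 2^2.4018 = 5.2846.
N ≤ 4.2846, so the largest integer N is 4.

4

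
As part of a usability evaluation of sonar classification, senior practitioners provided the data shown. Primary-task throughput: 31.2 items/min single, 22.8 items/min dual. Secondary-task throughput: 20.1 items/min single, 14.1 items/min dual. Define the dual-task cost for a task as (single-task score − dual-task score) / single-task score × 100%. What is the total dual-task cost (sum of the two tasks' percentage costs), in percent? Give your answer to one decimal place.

56.8

Primary cost = (31.2 − 22.8) / 31.2 × 100% = 26.9231%.
Secondary cost = (20.1 − 14.1) / 20.1 × 100% = 29.8507%.
Total = 26.9231% + 29.8507% = 56.7738% ≈ 56.8%.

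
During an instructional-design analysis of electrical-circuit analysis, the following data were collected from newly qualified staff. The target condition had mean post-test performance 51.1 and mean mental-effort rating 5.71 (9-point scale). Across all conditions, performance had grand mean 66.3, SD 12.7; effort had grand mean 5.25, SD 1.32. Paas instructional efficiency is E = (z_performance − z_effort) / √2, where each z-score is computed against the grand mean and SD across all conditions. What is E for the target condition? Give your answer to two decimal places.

z_performance = (51.1 − 66.3) / 12.7 = -15.2000 / 12.7 = -1.1969.
z_effort = (5.71 − 5.25) / 1.32 = 0.4600 / 1.32 = 0.3485.
z_P − z_E = -1.1969 − 0.3485 = -1.5454.
E = -1.5454 / √2 = -1.5454 / 1.41421 = -1.0928 ≈ -1.09.

-1.09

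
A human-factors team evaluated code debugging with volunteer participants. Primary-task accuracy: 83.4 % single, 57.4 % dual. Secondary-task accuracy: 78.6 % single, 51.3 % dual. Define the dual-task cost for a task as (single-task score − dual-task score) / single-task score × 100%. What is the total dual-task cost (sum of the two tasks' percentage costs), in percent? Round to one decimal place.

Primary cost = (83.4 − 57.4) / 83.4 × 100% = 31.1751%.
Secondary cost = (78.6 − 51.3) / 78.6 × 100% = 34.7328%.
Total = 31.1751% + 34.7328% = 65.9079% ≈ 65.9%.

65.9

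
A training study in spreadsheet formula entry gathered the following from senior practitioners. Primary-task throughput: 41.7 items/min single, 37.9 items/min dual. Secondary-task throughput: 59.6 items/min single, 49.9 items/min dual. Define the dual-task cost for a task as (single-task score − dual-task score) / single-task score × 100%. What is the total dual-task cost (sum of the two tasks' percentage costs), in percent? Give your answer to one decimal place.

25.4

Primary cost = (41.7 − 37.9) / 41.7 × 100% = 9.1127%.
Secondary cost = (59.6 − 49.9) / 59.6 × 100% = 16.2752%.
Total = 9.1127% + 16.2752% = 25.3879% ≈ 25.4%.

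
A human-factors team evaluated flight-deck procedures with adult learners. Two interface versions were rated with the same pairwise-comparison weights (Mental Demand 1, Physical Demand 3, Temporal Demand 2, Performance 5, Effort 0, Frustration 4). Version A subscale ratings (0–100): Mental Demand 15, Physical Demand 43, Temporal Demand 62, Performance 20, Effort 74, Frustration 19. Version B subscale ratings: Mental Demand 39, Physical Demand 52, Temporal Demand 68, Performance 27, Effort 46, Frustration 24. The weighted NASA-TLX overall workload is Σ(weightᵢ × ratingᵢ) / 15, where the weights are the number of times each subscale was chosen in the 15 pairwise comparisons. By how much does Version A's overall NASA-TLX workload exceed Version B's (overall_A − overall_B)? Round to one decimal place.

-7.9

Version A weighted sum = 1·15 + 3·43 + 2·62 + 5·20 + 0·74 + 4·19 = 15 + 129 + 124 + 100 + 0 + 76 = 444; overall_A = 444/15 = 29.6000.
Version B weighted sum = 1·39 + 3·52 + 2·68 + 5·27 + 0·46 + 4·24 = 39 + 156 + 136 + 135 + 0 + 96 = 562; overall_B = 562/15 = 37.4667.
Difference = 29.6000 − 37.4667 = -7.8667 ≈ -7.9.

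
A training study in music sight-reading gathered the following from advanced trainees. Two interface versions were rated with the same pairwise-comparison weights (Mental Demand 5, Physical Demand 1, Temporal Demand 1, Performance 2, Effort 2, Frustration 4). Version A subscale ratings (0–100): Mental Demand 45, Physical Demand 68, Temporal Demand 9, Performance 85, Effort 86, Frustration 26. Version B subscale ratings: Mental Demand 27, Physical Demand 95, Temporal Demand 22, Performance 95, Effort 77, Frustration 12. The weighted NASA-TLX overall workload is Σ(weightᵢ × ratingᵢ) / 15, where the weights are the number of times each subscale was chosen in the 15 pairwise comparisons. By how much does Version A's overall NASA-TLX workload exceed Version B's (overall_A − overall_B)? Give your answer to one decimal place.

Version A weighted sum = 5·45 + 1·68 + 1·9 + 2·85 + 2·86 + 4·26 = 225 + 68 + 9 + 170 + 172 + 104 = 748; overall_A = 748/15 = 49.8667.
Version B weighted sum = 5·27 + 1·95 + 1·22 + 2·95 + 2·77 + 4·12 = 135 + 95 + 22 + 190 + 154 + 48 = 644; overall_B = 644/15 = 42.9333.
Difference = 49.8667 − 42.9333 = 6.9334 ≈ 6.9.

6.9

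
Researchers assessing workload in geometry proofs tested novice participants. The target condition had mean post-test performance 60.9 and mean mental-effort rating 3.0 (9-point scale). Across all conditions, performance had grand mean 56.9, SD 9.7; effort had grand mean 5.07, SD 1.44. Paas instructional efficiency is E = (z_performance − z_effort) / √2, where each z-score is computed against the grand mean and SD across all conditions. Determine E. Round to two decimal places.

1.31

z_performance = (60.9 − 56.9) / 9.7 = 4.0000 / 9.7 = 0.4124.
z_effort = (3.0 − 5.07) / 1.44 = -2.0700 / 1.44 = -1.4375.
z_P − z_E = 0.4124 − (-1.4375) = 1.8499.
E = 1.8499 / √2 = 1.8499 / 1.41421 = 1.3081 ≈ 1.31.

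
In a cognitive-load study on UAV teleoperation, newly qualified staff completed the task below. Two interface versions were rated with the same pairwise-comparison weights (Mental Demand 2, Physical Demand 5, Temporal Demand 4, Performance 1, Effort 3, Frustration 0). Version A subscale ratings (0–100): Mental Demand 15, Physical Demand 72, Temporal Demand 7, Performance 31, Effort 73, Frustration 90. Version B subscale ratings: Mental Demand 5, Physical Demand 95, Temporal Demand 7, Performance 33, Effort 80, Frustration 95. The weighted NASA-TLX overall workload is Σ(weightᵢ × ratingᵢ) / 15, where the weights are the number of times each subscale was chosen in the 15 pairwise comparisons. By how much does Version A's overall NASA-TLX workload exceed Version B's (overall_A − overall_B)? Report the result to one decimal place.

-7.9

Version A weighted sum = 2·15 + 5·72 + 4·7 + 1·31 + 3·73 + 0·90 = 30 + 360 + 28 + 31 + 219 + 0 = 668; overall_A = 668/15 = 44.5333.
Version B weighted sum = 2·5 + 5·95 + 4·7 + 1·33 + 3·80 + 0·95 = 10 + 475 + 28 + 33 + 240 + 0 = 786; overall_B = 786/15 = 52.4000.
Difference = 44.5333 − 52.4000 = -7.8667 ≈ -7.9.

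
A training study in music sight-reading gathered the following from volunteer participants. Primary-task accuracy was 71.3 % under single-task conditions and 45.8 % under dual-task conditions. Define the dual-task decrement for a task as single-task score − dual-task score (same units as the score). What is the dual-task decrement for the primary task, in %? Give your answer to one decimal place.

25.5

Decrement = 71.3 − 45.8 = 25.5000 % ≈ 25.5 %.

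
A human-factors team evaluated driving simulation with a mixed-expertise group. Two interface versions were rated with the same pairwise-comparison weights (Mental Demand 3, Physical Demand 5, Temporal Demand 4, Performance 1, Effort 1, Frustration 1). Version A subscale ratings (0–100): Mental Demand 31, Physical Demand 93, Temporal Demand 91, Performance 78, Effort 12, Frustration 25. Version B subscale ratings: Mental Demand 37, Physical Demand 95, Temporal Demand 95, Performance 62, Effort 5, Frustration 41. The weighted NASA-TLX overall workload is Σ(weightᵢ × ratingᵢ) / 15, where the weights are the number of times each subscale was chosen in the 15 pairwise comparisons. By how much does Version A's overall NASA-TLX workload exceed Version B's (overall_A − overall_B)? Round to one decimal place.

Version A weighted sum = 3·31 + 5·93 + 4·91 + 1·78 + 1·12 + 1·25 = 93 + 465 + 364 + 78 + 12 + 25 = 1037; overall_A = 1037/15 = 69.1333.
Version B weighted sum = 3·37 + 5·95 + 4·95 + 1·62 + 1·5 + 1·41 = 111 + 475 + 380 + 62 + 5 + 41 = 1074; overall_B = 1074/15 = 71.6000.
Difference = 69.1333 − 71.6000 = -2.4667 ≈ -2.5.

-2.5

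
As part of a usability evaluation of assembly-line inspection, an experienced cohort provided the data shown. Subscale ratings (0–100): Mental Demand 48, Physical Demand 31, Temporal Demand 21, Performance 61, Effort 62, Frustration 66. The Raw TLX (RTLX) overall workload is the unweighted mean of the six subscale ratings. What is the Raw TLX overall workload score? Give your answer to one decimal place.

Sum of ratings = 48 + 31 + 21 + 61 + 62 + 66 = 289.
RTLX = 289 / 6 = 48.1667 ≈ 48.2.

48.2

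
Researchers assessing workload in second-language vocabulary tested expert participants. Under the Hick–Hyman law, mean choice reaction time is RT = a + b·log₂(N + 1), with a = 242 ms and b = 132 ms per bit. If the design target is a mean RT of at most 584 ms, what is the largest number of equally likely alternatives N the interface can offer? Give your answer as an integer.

5

Set 242 + 132·log₂(N + 1) ≤ 584.
log₂(N + 1) ≤ (584 − 242) / 132 = 2.5909.
N + 1 ≤ 2^2.5909 = 6.0247.
N ≤ 5.0247, so the largest integer N is 5.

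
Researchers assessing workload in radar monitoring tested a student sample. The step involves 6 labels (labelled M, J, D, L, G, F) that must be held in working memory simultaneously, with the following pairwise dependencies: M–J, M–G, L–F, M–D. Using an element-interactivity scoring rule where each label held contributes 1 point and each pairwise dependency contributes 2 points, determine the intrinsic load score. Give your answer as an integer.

Count of labels held simultaneously: 6.
Count of pairwise dependencies listed: 4.
Element contribution: 6 × 1 = 6.
Interaction contribution: 4 × 2 = 8.
Intrinsic load = 6 + 8 = 14.

14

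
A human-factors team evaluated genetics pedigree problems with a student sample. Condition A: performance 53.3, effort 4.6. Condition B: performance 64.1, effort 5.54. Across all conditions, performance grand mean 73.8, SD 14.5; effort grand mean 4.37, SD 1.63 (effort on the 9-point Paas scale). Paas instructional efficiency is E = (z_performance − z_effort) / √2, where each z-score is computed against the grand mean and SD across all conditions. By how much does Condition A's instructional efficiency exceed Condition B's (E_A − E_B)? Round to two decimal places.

-0.12

Condition A: z_P = (53.3 − 73.8)/14.5 = -1.4138; z_E = (4.6 − 4.37)/1.63 = 0.1411; E_A = (-1.4138 − 0.1411)/√2 = -1.0995.
Condition B: z_P = (64.1 − 73.8)/14.5 = -0.6690; z_E = (5.54 − 4.37)/1.63 = 0.7178; E_B = (-0.6690 − 0.7178)/√2 = -0.9806.
E_A − E_B = -1.0995 − (-0.9806) = -0.1189 ≈ -0.12.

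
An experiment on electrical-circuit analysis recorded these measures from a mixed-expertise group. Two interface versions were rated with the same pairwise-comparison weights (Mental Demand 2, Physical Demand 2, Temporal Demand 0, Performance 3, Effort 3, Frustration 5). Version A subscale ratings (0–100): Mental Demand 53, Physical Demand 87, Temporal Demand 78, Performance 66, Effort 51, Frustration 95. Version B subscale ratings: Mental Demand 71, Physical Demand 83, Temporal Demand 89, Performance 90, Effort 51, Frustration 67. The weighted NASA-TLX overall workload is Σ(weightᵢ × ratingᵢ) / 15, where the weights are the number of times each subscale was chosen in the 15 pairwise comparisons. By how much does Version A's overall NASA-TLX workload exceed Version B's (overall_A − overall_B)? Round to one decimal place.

Version A weighted sum = 2·53 + 2·87 + 0·78 + 3·66 + 3·51 + 5·95 = 106 + 174 + 0 + 198 + 153 + 475 = 1106; overall_A = 1106/15 = 73.7333.
Version B weighted sum = 2·71 + 2·83 + 0·89 + 3·90 + 3·51 + 5·67 = 142 + 166 + 0 + 270 + 153 + 335 = 1066; overall_B = 1066/15 = 71.0667.
Difference = 73.7333 − 71.0667 = 2.6666 ≈ 2.7.

2.7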